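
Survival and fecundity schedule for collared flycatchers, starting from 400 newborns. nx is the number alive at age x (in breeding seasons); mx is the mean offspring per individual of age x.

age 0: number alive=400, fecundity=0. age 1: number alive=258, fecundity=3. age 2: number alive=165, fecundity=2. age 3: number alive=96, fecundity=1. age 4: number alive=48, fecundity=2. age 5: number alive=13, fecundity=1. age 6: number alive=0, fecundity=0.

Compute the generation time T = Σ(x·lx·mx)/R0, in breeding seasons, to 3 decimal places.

lx = nx/n0 = nx/400: 1, 0.645, 0.4125, 0.24, 0.12, 0.0325, 0
lx·mx: 0, 1.935, 0.825, 0.24, 0.24, 0.0325, 0 → R0 = 3.2725
x·lx·mx: 0, 1.935, 1.65, 0.72, 0.96, 0.1625, 0 → Σ = 5.4275
T = 5.4275 / 3.2725 = 1.658518… → 1.659

1.659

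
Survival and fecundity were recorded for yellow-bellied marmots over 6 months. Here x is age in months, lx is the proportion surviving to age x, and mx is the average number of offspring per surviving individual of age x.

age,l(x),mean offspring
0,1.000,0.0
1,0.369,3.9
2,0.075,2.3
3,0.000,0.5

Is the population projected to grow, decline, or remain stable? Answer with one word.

R0 = Σ lx·mx = 0 + 1.4391 + 0.1725 + 0 = 1.6116
R0 > 1, so the population is growing.

growing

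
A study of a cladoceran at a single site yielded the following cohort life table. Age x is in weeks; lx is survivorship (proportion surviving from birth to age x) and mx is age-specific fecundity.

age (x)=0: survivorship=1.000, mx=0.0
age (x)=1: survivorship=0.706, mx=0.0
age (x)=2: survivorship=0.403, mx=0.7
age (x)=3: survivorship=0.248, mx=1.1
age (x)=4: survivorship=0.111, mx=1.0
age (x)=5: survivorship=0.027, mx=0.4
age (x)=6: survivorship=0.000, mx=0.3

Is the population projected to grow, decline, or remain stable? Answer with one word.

declining

R0 = Σ lx·mx = 0 + 0 + 0.2821 + 0.2728 + 0.111 + 0.0108 + 0 = 0.6767
R0 < 1, so the population is declining.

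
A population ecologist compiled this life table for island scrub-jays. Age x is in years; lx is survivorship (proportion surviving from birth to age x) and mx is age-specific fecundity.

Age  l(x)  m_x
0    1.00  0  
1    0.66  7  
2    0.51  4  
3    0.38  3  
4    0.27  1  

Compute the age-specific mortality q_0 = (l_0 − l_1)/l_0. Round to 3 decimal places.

0.340

q_0 = (l_0 − l_1) / l_0 = (1 − 0.66) / 1
     = 0.34 / 1 = 0.34 → 0.340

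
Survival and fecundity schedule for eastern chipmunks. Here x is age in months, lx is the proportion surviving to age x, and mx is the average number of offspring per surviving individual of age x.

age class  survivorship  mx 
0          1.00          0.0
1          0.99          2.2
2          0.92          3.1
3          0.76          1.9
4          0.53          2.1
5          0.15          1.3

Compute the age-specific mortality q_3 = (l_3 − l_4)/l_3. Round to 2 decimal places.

0.30

q_3 = (l_3 − l_4) / l_3 = (0.76 − 0.53) / 0.76
     = 0.23 / 0.76 = 0.302632… → 0.30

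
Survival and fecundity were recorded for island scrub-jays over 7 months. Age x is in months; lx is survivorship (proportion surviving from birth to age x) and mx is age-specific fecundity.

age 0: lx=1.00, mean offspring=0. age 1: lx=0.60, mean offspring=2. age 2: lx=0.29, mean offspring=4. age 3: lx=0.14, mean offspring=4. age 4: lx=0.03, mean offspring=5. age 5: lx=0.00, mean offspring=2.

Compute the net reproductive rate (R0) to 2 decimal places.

lx·mx by age: 0, 1.2, 1.16, 0.56, 0.15, 0
R0 = Σ lx·mx = 3.07 → 3.07

3.07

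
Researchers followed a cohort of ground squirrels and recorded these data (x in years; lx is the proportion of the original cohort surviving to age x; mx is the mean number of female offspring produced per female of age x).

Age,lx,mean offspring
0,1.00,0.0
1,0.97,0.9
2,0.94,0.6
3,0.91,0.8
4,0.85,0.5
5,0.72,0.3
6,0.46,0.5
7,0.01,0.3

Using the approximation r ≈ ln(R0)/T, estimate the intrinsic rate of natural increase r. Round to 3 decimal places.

R0 = Σ lx·mx = 0 + 0.873 + 0.564 + 0.728 + 0.425 + 0.216 + 0.23 + 0.003 = 3.039
Σ x·lx·mx = 8.366; T = 8.366/3.039 = 2.75288…
r ≈ ln(R0)/T = ln(3.039)/2.75288… = 0.40377… → 0.404

0.404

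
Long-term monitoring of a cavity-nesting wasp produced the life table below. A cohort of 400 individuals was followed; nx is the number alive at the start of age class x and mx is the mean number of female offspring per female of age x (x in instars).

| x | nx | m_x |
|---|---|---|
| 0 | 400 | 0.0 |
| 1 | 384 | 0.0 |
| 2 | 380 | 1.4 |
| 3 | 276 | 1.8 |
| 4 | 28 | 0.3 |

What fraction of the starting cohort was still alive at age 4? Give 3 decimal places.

l_4 = n_4/n_0 = 28/400 = 0.07 → 0.070

0.070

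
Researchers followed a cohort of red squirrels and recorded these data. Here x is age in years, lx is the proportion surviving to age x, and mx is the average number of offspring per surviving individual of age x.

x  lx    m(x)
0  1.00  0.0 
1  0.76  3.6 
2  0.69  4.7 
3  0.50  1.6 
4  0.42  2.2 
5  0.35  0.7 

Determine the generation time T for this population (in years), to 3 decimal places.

lx·mx: 0, 2.736, 3.243, 0.8, 0.924, 0.245 → R0 = 7.948
x·lx·mx: 0, 2.736, 6.486, 2.4, 3.696, 1.225 → Σ = 16.543
T = 16.543 / 7.948 = 2.081404… → 2.081

2.081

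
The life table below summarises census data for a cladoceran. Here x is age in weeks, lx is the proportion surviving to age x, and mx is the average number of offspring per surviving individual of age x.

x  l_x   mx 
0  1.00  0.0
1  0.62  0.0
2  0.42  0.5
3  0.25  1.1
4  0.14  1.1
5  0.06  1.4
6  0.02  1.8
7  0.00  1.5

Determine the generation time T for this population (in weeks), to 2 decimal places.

lx·mx: 0, 0, 0.21, 0.275, 0.154, 0.084, 0.036, 0 → R0 = 0.759
x·lx·mx: 0, 0, 0.42, 0.825, 0.616, 0.42, 0.216, 0 → Σ = 2.497
T = 2.497 / 0.759 = 3.289855… → 3.29

3.29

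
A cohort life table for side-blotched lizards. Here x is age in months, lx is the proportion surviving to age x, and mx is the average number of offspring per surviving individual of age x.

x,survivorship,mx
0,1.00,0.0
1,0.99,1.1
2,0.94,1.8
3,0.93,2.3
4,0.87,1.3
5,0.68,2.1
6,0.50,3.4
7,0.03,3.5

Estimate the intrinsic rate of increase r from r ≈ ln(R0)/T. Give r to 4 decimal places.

0.6177

R0 = Σ lx·mx = 0 + 1.089 + 1.692 + 2.139 + 1.131 + 1.428 + 1.7 + 0.105 = 9.284
Σ x·lx·mx = 33.489; T = 33.489/9.284 = 3.60717…
r ≈ ln(R0)/T = ln(9.284)/3.60717… = 0.617739… → 0.6177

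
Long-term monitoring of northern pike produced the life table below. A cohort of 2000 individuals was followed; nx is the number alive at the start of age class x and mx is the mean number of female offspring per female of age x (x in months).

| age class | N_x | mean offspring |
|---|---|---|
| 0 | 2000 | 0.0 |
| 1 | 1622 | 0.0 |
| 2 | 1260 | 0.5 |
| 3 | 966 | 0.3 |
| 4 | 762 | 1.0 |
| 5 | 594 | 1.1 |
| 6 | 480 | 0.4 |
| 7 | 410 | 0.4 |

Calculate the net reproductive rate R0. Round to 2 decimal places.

1.35

lx = nx/n0 = nx/2000: 1, 0.811, 0.63, 0.483, 0.381, 0.297, 0.24, 0.205
lx·mx by age: 0, 0, 0.315, 0.1449, 0.381, 0.3267, 0.096, 0.082
R0 = Σ lx·mx = 1.3456 → 1.35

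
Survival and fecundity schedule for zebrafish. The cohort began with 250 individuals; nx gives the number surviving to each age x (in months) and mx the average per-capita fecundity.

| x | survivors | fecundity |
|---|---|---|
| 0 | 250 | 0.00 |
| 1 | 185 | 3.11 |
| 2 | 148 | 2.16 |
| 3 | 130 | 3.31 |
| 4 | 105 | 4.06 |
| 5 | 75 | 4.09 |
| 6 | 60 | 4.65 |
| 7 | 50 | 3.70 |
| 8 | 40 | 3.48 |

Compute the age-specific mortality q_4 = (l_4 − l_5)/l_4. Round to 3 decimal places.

0.286

lx = nx/n0 = nx/250: 1, 0.74, 0.592, 0.52, 0.42, 0.3, 0.24, 0.2, 0.16
q_4 = (l_4 − l_5) / l_4 = (0.42 − 0.3) / 0.42
     = 0.12 / 0.42 = 0.285714… → 0.286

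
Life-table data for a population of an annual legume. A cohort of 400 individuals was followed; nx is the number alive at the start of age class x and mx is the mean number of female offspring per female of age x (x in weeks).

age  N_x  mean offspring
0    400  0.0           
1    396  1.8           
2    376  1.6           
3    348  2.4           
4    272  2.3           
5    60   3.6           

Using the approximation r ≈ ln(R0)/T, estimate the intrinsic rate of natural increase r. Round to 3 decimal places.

lx = nx/n0 = nx/400: 1, 0.99, 0.94, 0.87, 0.68, 0.15
R0 = Σ lx·mx = 0 + 1.782 + 1.504 + 2.088 + 1.564 + 0.54 = 7.478
Σ x·lx·mx = 20.01; T = 20.01/7.478 = 2.67585…
r ≈ ln(R0)/T = ln(7.478)/2.67585… = 0.7519… → 0.752

0.752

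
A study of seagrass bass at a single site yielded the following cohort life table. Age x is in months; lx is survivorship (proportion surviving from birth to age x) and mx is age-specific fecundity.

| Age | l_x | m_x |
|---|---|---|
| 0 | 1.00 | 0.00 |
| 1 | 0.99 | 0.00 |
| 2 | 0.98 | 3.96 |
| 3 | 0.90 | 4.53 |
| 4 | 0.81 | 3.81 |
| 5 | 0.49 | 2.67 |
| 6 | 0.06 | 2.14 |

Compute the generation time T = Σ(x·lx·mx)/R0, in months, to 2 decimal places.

lx·mx: 0, 0, 3.8808, 4.077, 3.0861, 1.3083, 0.1284 → R0 = 12.4806
x·lx·mx: 0, 0, 7.7616, 12.231, 12.3444, 6.5415, 0.7704 → Σ = 39.6489
T = 39.6489 / 12.4806 = 3.176842… → 3.18

3.18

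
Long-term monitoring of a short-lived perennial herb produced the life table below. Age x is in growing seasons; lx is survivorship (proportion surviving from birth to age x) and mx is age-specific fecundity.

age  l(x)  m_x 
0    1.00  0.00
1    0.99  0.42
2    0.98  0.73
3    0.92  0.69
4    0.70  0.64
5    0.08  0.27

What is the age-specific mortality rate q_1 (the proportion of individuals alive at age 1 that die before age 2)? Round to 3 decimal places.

q_1 = (l_1 − l_2) / l_1 = (0.99 − 0.98) / 0.99
     = 0.01 / 0.99 = 0.010101… → 0.010

0.010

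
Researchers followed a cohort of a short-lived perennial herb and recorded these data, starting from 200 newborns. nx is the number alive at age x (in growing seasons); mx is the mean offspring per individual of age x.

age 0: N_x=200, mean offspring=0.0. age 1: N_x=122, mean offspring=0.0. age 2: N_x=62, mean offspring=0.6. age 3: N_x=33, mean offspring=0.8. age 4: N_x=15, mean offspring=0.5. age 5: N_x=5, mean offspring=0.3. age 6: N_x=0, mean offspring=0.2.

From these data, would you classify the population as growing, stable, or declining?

declining

lx = nx/n0 = nx/200: 1, 0.61, 0.31, 0.165, 0.075, 0.025, 0
R0 = Σ lx·mx = 0 + 0 + 0.186 + 0.132 + 0.0375 + 0.0075 + 0 = 0.363
R0 < 1, so the population is declining.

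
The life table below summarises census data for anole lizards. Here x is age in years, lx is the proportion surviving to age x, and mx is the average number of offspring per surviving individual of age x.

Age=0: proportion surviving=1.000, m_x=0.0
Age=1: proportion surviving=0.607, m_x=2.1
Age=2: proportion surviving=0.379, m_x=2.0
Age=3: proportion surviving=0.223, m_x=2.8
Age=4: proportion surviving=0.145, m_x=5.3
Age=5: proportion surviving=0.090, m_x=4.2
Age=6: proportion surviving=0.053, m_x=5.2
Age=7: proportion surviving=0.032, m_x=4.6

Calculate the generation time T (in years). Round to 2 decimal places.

2.91

lx·mx: 0, 1.2747, 0.758, 0.6244, 0.7685, 0.378, 0.2756, 0.1472 → R0 = 4.2264
x·lx·mx: 0, 1.2747, 1.516, 1.8732, 3.074, 1.89, 1.6536, 1.0304 → Σ = 12.3119
T = 12.3119 / 4.2264 = 2.913094… → 2.91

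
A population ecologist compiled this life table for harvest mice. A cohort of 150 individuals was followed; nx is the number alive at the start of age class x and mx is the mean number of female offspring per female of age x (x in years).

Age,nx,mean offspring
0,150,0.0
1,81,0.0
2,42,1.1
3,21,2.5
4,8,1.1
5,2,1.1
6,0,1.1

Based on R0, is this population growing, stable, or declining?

lx = nx/n0 = nx/150: 1, 0.54, 0.28, 0.14, 0.05333…, 0.01333…, 0
R0 = Σ lx·mx = 0 + 0 + 0.308 + 0.35 + 0.058667… + 0.014667… + 0 = 0.731333…
R0 < 1, so the population is declining.

declining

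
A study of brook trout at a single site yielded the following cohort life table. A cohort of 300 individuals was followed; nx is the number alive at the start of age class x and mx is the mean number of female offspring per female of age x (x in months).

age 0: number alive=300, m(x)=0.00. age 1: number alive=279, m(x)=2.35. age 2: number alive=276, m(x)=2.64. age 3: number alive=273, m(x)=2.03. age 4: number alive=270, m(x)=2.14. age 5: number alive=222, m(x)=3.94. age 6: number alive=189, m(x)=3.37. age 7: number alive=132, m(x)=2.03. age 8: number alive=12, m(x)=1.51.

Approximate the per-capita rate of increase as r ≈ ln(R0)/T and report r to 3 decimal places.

lx = nx/n0 = nx/300: 1, 0.93, 0.92, 0.91, 0.9, 0.74, 0.63, 0.44, 0.04
R0 = Σ lx·mx = 0 + 2.1855 + 2.4288 + 1.8473 + 1.926 + 2.9156 + 2.1231 + 0.8932 + 0.0604 = 14.3799
Σ x·lx·mx = 54.3412; T = 54.3412/14.3799 = 3.77897…
r ≈ ln(R0)/T = ln(14.3799)/3.77897… = 0.70544… → 0.705

0.705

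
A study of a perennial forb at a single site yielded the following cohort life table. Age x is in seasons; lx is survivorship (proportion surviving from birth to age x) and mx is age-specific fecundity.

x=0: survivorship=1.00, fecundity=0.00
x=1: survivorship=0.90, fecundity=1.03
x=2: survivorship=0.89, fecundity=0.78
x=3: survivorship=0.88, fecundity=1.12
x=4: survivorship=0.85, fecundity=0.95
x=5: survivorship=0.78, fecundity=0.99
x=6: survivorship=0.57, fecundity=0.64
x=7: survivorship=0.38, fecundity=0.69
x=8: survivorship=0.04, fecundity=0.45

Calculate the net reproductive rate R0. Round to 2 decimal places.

4.83

lx·mx by age: 0, 0.927, 0.6942, 0.9856, 0.8075, 0.7722, 0.3648, 0.2622, 0.018
R0 = Σ lx·mx = 4.8315 → 4.83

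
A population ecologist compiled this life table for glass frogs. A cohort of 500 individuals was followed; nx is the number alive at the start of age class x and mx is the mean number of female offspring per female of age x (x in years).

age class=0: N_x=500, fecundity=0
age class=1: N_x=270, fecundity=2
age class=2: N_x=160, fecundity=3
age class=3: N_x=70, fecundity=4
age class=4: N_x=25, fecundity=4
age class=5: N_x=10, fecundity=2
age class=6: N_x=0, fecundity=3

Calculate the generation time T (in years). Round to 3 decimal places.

2.000

lx = nx/n0 = nx/500: 1, 0.54, 0.32, 0.14, 0.05, 0.02, 0
lx·mx: 0, 1.08, 0.96, 0.56, 0.2, 0.04, 0 → R0 = 2.84
x·lx·mx: 0, 1.08, 1.92, 1.68, 0.8, 0.2, 0 → Σ = 5.68
T = 5.68 / 2.84 = 2 → 2.000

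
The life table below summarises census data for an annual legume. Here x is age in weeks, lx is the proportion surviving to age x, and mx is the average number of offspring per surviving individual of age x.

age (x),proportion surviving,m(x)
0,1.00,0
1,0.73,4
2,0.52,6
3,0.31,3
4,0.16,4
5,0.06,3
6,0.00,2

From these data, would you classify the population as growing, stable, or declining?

R0 = Σ lx·mx = 0 + 2.92 + 3.12 + 0.93 + 0.64 + 0.18 + 0 = 7.79
R0 > 1, so the population is growing.

growing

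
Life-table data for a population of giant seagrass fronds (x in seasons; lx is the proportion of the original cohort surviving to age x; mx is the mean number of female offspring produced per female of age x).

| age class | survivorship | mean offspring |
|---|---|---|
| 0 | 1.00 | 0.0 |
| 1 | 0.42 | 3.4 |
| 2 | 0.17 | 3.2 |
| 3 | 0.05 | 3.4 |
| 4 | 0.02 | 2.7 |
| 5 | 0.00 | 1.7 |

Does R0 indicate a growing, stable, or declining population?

R0 = Σ lx·mx = 0 + 1.428 + 0.544 + 0.17 + 0.054 + 0 = 2.196
R0 > 1, so the population is growing.

growing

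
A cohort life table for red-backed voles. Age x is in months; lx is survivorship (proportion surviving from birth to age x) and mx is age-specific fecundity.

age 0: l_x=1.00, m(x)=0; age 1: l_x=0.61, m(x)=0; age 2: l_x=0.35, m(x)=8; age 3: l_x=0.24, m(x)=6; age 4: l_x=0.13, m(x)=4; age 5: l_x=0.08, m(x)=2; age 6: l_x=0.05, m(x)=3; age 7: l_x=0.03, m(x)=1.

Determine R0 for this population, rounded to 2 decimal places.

5.10

lx·mx by age: 0, 0, 2.8, 1.44, 0.52, 0.16, 0.15, 0.03
R0 = Σ lx·mx = 5.1 → 5.10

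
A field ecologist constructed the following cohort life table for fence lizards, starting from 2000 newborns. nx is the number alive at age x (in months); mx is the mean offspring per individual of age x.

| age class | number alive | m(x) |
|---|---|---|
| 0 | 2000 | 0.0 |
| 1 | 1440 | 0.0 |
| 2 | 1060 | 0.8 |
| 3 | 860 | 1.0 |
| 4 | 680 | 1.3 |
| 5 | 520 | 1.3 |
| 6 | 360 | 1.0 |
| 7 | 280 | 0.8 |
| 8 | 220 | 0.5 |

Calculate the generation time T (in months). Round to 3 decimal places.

lx = nx/n0 = nx/2000: 1, 0.72, 0.53, 0.43, 0.34, 0.26, 0.18, 0.14, 0.11
lx·mx: 0, 0, 0.424, 0.43, 0.442, 0.338, 0.18, 0.112, 0.055 → R0 = 1.981
x·lx·mx: 0, 0, 0.848, 1.29, 1.768, 1.69, 1.08, 0.784, 0.44 → Σ = 7.9
T = 7.9 / 1.981 = 3.987885… → 3.988

3.988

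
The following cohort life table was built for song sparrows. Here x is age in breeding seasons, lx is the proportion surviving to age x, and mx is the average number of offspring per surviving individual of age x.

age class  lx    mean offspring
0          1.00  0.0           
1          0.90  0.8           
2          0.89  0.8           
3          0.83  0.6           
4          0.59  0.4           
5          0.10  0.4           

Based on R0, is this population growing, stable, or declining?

growing

R0 = Σ lx·mx = 0 + 0.72 + 0.712 + 0.498 + 0.236 + 0.04 = 2.206
R0 > 1, so the population is growing.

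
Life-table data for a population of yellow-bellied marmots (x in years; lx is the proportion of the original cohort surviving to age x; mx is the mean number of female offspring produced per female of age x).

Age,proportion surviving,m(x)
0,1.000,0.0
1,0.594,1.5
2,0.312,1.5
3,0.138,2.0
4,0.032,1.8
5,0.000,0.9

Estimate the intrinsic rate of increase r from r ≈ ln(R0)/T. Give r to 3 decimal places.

0.309

R0 = Σ lx·mx = 0 + 0.891 + 0.468 + 0.276 + 0.0576 + 0 = 1.6926
Σ x·lx·mx = 2.8854; T = 2.8854/1.6926 = 1.70471…
r ≈ ln(R0)/T = ln(1.6926)/1.70471… = 0.30871… → 0.309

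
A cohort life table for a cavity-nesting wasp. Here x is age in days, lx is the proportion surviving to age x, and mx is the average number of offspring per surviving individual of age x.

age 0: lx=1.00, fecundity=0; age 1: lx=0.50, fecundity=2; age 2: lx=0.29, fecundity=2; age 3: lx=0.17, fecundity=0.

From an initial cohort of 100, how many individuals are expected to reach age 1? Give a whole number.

50

Expected survivors = N0 · l_1 = 100 × 0.50 = 50 → 50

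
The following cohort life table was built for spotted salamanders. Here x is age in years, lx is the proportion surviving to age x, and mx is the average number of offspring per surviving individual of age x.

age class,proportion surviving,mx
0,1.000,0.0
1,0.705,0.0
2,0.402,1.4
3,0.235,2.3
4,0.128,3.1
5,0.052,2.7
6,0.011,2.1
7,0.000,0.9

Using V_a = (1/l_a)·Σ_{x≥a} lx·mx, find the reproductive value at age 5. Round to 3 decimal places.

3.144

lx·mx for x ≥ 5: 0.1404, 0.0231, 0 → sum = 0.1635
V_5 = 0.1635 / l_5 = 0.1635 / 0.052 = 3.144231… → 3.144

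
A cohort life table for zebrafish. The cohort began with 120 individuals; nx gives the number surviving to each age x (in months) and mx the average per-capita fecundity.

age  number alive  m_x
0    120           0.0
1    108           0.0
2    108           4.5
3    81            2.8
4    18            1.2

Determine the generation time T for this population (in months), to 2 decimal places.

2.37

lx = nx/n0 = nx/120: 1, 0.9, 0.9, 0.675, 0.15
lx·mx: 0, 0, 4.05, 1.89, 0.18 → R0 = 6.12
x·lx·mx: 0, 0, 8.1, 5.67, 0.72 → Σ = 14.49
T = 14.49 / 6.12 = 2.367647… → 2.37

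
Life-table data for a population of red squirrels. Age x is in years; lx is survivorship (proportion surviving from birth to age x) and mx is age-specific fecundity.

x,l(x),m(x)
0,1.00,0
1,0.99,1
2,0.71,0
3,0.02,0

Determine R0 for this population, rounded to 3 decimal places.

lx·mx by age: 0, 0.99, 0, 0
R0 = Σ lx·mx = 0.99 → 0.990

0.990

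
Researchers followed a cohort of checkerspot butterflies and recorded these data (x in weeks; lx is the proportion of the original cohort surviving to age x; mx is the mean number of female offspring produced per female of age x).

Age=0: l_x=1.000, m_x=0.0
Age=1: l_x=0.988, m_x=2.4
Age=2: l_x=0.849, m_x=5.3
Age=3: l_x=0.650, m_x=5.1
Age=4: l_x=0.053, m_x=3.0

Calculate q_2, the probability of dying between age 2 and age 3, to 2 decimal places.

q_2 = (l_2 − l_3) / l_2 = (0.849 − 0.65) / 0.849
     = 0.199 / 0.849 = 0.234393… → 0.23

0.23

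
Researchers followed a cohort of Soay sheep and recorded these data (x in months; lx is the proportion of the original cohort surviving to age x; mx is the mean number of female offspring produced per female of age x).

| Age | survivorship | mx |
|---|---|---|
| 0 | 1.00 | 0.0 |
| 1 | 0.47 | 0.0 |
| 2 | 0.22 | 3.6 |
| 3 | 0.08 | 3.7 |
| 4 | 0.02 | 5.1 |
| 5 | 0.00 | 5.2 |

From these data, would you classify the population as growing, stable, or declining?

growing

R0 = Σ lx·mx = 0 + 0 + 0.792 + 0.296 + 0.102 + 0 = 1.19
R0 > 1, so the population is growing.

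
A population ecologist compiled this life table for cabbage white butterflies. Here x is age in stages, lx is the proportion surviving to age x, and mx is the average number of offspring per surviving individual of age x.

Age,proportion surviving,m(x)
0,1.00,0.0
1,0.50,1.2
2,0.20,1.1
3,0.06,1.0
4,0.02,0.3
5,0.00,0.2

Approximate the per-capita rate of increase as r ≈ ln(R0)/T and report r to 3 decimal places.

R0 = Σ lx·mx = 0 + 0.6 + 0.22 + 0.06 + 0.006 + 0 = 0.886
Σ x·lx·mx = 1.244; T = 1.244/0.886 = 1.40406…
r ≈ ln(R0)/T = ln(0.886)/1.40406… = -0.08621… → -0.086

-0.086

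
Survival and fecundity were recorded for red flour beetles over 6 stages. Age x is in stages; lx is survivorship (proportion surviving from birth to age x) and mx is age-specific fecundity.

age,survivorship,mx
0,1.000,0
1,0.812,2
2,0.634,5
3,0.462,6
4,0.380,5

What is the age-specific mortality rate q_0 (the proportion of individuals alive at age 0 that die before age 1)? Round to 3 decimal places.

0.188

q_0 = (l_0 − l_1) / l_0 = (1 − 0.812) / 1
     = 0.188 / 1 = 0.188 → 0.188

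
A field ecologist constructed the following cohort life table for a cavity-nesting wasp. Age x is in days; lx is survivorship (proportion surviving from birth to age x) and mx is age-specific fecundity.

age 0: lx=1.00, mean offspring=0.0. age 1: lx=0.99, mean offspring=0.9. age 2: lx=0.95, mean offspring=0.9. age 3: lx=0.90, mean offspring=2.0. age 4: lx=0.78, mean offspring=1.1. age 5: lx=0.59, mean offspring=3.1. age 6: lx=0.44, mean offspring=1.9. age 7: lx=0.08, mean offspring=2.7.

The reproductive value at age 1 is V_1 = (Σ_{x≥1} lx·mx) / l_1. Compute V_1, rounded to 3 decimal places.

7.359

lx·mx for x ≥ 1: 0.891, 0.855, 1.8, 0.858, 1.829, 0.836, 0.216 → sum = 7.285
V_1 = 7.285 / l_1 = 7.285 / 0.99 = 7.358586… → 7.359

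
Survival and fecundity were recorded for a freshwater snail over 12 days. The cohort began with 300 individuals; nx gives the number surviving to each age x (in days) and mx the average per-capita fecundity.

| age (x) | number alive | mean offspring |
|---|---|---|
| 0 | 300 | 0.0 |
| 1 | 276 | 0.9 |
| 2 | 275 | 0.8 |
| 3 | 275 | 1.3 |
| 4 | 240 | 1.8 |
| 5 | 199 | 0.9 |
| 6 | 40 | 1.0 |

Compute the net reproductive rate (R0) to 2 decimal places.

lx = nx/n0 = nx/300: 1, 0.92, 0.91667…, 0.91667…, 0.8, 0.66333…, 0.13333…
lx·mx by age: 0, 0.828, 0.733333…, 1.191667…, 1.44, 0.597…, 0.133333…
R0 = Σ lx·mx = 4.923333… → 4.92

4.92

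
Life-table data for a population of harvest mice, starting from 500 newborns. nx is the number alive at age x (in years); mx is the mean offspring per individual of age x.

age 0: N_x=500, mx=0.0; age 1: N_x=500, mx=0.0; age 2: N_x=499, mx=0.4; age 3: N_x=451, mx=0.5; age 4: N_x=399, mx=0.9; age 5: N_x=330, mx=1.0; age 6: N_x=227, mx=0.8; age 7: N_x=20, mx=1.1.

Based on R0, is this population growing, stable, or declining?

growing

lx = nx/n0 = nx/500: 1, 1, 0.998, 0.902, 0.798, 0.66, 0.454, 0.04
R0 = Σ lx·mx = 0 + 0 + 0.3992 + 0.451 + 0.7182 + 0.66 + 0.3632 + 0.044 = 2.6356
R0 > 1, so the population is growing.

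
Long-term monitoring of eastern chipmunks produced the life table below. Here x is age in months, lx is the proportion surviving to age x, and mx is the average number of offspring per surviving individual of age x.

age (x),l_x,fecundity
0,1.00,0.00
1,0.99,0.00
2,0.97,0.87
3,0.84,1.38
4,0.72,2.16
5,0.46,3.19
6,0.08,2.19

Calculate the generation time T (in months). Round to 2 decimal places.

3.80

lx·mx: 0, 0, 0.8439, 1.1592, 1.5552, 1.4674, 0.1752 → R0 = 5.2009
x·lx·mx: 0, 0, 1.6878, 3.4776, 6.2208, 7.337, 1.0512 → Σ = 19.7744
T = 19.7744 / 5.2009 = 3.802111… → 3.80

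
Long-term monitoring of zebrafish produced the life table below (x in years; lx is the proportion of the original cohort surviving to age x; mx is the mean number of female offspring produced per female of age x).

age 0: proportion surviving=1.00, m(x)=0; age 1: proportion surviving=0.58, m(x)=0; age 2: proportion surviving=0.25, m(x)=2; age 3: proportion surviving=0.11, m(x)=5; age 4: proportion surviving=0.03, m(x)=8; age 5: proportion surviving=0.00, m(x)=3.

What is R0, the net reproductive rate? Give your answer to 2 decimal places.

lx·mx by age: 0, 0, 0.5, 0.55, 0.24, 0
R0 = Σ lx·mx = 1.29 → 1.29

1.29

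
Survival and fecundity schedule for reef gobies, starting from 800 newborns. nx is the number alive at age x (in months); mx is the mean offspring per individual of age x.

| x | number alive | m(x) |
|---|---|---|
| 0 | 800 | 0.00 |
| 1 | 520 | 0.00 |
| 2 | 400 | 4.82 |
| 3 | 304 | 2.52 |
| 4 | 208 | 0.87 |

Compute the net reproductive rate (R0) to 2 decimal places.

3.59

lx = nx/n0 = nx/800: 1, 0.65, 0.5, 0.38, 0.26
lx·mx by age: 0, 0, 2.41, 0.9576, 0.2262
R0 = Σ lx·mx = 3.5938 → 3.59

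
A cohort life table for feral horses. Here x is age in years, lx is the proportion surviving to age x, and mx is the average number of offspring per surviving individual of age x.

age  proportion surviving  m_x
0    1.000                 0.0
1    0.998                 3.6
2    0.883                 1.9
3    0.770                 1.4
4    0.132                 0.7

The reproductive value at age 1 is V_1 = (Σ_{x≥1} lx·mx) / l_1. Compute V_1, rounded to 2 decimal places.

6.45

lx·mx for x ≥ 1: 3.5928, 1.6777, 1.078, 0.0924 → sum = 6.4409
V_1 = 6.4409 / l_1 = 6.4409 / 0.998 = 6.453808… → 6.45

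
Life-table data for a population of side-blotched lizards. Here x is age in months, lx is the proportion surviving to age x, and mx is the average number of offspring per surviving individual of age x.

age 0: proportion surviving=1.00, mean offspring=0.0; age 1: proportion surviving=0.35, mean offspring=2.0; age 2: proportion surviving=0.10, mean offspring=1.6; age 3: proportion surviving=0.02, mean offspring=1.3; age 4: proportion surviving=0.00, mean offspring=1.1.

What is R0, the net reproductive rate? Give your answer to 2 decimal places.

0.89

lx·mx by age: 0, 0.7, 0.16, 0.026, 0
R0 = Σ lx·mx = 0.886 → 0.89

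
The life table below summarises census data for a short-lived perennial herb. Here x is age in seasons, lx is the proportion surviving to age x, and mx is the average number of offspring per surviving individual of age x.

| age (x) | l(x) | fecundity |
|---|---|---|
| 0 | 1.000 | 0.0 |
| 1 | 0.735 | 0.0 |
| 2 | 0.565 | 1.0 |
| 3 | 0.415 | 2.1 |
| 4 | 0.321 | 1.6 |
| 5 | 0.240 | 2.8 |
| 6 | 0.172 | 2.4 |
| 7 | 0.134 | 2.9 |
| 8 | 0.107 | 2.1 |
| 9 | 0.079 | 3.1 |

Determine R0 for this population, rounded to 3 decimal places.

3.893

lx·mx by age: 0, 0, 0.565, 0.8715, 0.5136, 0.672, 0.4128, 0.3886, 0.2247, 0.2449
R0 = Σ lx·mx = 3.8931 → 3.893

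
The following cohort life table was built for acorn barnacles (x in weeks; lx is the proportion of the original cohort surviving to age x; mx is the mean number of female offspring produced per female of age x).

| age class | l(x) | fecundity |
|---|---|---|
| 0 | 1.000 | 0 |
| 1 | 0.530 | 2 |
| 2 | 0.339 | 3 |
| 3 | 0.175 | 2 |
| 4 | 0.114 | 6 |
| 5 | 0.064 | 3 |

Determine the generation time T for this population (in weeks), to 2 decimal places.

2.37

lx·mx: 0, 1.06, 1.017, 0.35, 0.684, 0.192 → R0 = 3.303
x·lx·mx: 0, 1.06, 2.034, 1.05, 2.736, 0.96 → Σ = 7.84
T = 7.84 / 3.303 = 2.3736… → 2.37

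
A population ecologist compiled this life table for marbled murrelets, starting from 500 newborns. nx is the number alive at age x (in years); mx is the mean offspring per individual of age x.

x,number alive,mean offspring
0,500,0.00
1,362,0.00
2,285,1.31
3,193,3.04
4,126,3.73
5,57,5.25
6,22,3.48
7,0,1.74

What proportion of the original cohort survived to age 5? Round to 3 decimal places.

l_5 = n_5/n_0 = 57/500 = 0.114 → 0.114

0.114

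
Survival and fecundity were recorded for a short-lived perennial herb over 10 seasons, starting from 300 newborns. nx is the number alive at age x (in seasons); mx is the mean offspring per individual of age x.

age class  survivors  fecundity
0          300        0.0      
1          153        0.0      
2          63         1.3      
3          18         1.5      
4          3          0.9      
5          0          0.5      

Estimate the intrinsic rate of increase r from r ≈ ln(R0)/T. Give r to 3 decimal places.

-0.432

lx = nx/n0 = nx/300: 1, 0.51, 0.21, 0.06, 0.01, 0
R0 = Σ lx·mx = 0 + 0 + 0.273 + 0.09 + 0.009 + 0 = 0.372
Σ x·lx·mx = 0.852; T = 0.852/0.372 = 2.29032…
r ≈ ln(R0)/T = ln(0.372)/2.29032… = -0.43176… → -0.432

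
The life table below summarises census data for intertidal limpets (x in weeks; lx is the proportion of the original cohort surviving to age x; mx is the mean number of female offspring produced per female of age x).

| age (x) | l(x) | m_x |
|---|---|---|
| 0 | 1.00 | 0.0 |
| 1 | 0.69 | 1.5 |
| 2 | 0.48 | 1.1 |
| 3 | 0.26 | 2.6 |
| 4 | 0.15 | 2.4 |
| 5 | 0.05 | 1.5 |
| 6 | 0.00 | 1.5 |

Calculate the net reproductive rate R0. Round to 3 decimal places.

2.674

lx·mx by age: 0, 1.035, 0.528, 0.676, 0.36, 0.075, 0
R0 = Σ lx·mx = 2.674 → 2.674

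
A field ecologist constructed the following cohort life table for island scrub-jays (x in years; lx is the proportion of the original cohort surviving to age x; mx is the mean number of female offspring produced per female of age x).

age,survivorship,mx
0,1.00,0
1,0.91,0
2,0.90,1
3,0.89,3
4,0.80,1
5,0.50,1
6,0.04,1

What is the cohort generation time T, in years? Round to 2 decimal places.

lx·mx: 0, 0, 0.9, 2.67, 0.8, 0.5, 0.04 → R0 = 4.91
x·lx·mx: 0, 0, 1.8, 8.01, 3.2, 2.5, 0.24 → Σ = 15.75
T = 15.75 / 4.91 = 3.207739… → 3.21

3.21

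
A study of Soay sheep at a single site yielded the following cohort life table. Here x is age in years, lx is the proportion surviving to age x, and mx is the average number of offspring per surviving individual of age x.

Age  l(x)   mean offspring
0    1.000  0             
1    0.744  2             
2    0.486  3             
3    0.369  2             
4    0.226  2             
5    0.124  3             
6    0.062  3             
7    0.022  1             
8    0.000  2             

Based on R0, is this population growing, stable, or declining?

R0 = Σ lx·mx = 0 + 1.488 + 1.458 + 0.738 + 0.452 + 0.372 + 0.186 + 0.022 + 0 = 4.716
R0 > 1, so the population is growing.

growing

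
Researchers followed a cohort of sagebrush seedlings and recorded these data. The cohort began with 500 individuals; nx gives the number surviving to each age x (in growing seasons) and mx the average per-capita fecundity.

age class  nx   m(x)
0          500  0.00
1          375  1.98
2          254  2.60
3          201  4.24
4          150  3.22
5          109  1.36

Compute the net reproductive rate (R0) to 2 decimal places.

lx = nx/n0 = nx/500: 1, 0.75, 0.508, 0.402, 0.3, 0.218
lx·mx by age: 0, 1.485, 1.3208, 1.70448, 0.966, 0.29648
R0 = Σ lx·mx = 5.77276 → 5.77

5.77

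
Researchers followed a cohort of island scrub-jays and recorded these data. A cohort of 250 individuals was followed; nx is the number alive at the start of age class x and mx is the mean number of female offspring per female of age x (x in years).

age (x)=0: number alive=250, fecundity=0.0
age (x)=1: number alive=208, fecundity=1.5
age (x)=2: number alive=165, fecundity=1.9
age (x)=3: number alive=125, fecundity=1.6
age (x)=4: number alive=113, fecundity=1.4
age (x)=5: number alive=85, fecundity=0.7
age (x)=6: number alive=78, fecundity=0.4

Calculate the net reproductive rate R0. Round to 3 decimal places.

4.298

lx = nx/n0 = nx/250: 1, 0.832, 0.66, 0.5, 0.452, 0.34, 0.312
lx·mx by age: 0, 1.248, 1.254, 0.8, 0.6328, 0.238, 0.1248
R0 = Σ lx·mx = 4.2976 → 4.298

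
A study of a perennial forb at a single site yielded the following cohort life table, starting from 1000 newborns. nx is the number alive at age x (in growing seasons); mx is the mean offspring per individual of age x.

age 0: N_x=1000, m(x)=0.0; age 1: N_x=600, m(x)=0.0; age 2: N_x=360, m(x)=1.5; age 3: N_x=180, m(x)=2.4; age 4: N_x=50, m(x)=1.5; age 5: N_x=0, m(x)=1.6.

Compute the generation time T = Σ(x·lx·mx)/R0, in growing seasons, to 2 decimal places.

lx = nx/n0 = nx/1000: 1, 0.6, 0.36, 0.18, 0.05, 0
lx·mx: 0, 0, 0.54, 0.432, 0.075, 0 → R0 = 1.047
x·lx·mx: 0, 0, 1.08, 1.296, 0.3, 0 → Σ = 2.676
T = 2.676 / 1.047 = 2.555874… → 2.56

2.56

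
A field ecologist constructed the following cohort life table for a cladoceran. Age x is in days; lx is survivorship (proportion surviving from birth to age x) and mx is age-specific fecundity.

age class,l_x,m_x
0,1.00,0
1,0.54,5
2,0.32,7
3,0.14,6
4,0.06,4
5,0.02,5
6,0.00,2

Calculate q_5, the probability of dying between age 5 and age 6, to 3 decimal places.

q_5 = (l_5 − l_6) / l_5 = (0.02 − 0) / 0.02
     = 0.02 / 0.02 = 1 → 1.000

1.000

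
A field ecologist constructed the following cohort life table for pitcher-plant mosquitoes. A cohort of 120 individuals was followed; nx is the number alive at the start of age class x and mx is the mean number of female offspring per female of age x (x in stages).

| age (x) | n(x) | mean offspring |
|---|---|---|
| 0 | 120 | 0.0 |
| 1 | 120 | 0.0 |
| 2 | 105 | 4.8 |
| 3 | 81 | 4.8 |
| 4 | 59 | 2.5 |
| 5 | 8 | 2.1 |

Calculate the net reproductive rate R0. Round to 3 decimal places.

lx = nx/n0 = nx/120: 1, 1, 0.875, 0.675, 0.49167…, 0.06667…
lx·mx by age: 0, 0, 4.2, 3.24, 1.229167…, 0.14…
R0 = Σ lx·mx = 8.809167… → 8.809

8.809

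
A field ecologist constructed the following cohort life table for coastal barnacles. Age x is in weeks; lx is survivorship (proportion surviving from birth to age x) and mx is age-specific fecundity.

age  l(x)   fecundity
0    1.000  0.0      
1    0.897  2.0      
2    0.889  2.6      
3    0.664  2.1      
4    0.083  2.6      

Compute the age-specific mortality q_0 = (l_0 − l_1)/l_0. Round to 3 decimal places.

0.103

q_0 = (l_0 − l_1) / l_0 = (1 − 0.897) / 1
     = 0.103 / 1 = 0.103 → 0.103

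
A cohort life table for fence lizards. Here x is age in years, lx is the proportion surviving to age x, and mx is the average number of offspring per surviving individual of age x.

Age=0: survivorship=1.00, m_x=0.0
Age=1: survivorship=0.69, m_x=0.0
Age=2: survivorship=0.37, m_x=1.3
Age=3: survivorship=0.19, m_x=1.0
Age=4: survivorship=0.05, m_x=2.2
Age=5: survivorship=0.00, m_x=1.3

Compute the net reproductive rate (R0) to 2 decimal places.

0.78

lx·mx by age: 0, 0, 0.481, 0.19, 0.11, 0
R0 = Σ lx·mx = 0.781 → 0.78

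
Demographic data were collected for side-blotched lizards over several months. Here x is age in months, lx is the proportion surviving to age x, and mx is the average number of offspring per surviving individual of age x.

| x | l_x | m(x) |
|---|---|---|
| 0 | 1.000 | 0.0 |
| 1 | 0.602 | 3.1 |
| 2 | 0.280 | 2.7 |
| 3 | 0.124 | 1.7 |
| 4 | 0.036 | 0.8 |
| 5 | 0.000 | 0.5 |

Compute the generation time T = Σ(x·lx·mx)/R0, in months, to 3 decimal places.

1.442

lx·mx: 0, 1.8662, 0.756, 0.2108, 0.0288, 0 → R0 = 2.8618
x·lx·mx: 0, 1.8662, 1.512, 0.6324, 0.1152, 0 → Σ = 4.1258
T = 4.1258 / 2.8618 = 1.44168… → 1.442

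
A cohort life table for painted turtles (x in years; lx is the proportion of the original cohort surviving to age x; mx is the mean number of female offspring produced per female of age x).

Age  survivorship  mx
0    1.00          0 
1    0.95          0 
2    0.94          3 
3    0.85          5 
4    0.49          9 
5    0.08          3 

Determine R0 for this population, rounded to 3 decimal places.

11.720

lx·mx by age: 0, 0, 2.82, 4.25, 4.41, 0.24
R0 = Σ lx·mx = 11.72 → 11.720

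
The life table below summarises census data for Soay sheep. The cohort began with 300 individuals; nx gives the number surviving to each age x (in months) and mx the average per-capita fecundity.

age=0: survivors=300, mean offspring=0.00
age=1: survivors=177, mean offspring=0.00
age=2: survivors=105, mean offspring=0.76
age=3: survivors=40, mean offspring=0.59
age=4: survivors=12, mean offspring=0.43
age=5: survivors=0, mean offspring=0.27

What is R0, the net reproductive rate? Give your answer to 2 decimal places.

0.36

lx = nx/n0 = nx/300: 1, 0.59, 0.35, 0.13333…, 0.04, 0
lx·mx by age: 0, 0, 0.266, 0.078667…, 0.0172, 0
R0 = Σ lx·mx = 0.361867… → 0.36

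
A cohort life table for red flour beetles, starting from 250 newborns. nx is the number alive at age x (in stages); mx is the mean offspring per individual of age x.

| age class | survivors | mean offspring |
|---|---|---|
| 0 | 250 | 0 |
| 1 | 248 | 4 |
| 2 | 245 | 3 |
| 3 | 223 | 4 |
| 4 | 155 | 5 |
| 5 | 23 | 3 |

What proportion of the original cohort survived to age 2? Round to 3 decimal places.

0.980

l_2 = n_2/n_0 = 245/250 = 0.98 → 0.980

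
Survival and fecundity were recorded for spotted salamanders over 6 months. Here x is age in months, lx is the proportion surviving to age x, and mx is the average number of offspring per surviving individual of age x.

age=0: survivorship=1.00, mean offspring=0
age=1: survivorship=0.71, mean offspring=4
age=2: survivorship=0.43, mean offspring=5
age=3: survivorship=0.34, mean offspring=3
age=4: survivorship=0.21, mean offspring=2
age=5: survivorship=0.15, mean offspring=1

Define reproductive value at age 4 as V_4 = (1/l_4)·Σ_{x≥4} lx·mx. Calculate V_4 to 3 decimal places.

2.714

lx·mx for x ≥ 4: 0.42, 0.15 → sum = 0.57
V_4 = 0.57 / l_4 = 0.57 / 0.21 = 2.714286… → 2.714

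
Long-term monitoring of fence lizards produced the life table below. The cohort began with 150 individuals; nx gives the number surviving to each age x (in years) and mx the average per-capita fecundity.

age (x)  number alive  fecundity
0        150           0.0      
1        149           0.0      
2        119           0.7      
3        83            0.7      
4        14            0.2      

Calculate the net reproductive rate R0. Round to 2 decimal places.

lx = nx/n0 = nx/150: 1, 0.99333…, 0.79333…, 0.55333…, 0.09333…
lx·mx by age: 0, 0, 0.555333…, 0.387333…, 0.018667…
R0 = Σ lx·mx = 0.961333… → 0.96

0.96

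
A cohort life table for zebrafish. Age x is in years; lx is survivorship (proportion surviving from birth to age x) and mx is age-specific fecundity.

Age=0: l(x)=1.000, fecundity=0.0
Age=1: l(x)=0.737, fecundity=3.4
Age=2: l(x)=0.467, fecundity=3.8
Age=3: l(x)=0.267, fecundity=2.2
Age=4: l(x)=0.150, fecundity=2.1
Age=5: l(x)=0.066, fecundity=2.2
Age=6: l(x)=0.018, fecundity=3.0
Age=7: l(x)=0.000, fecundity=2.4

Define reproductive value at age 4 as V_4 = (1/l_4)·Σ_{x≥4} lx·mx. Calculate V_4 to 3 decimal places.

3.428

lx·mx for x ≥ 4: 0.315, 0.1452, 0.054, 0 → sum = 0.5142
V_4 = 0.5142 / l_4 = 0.5142 / 0.15 = 3.428 → 3.428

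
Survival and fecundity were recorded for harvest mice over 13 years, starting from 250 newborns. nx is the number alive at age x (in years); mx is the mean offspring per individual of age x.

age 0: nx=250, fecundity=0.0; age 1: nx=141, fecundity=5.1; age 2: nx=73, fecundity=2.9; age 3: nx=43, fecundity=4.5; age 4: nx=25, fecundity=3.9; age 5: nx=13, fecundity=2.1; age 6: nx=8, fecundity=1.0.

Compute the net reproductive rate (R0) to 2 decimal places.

lx = nx/n0 = nx/250: 1, 0.564, 0.292, 0.172, 0.1, 0.052, 0.032
lx·mx by age: 0, 2.8764, 0.8468, 0.774, 0.39, 0.1092, 0.032
R0 = Σ lx·mx = 5.0284 → 5.03

5.03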